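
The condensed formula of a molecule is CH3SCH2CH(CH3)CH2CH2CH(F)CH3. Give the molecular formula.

C8H17FS

Atom tally by fragment:
  CH3SCH2 → C:2 H:5 S:1
  CH(CH3) → C:2 H:4
  CH2 → C:1 H:2
  CH2 → C:1 H:2
  CH(F) → C:1 H:1 F:1
  CH3 → C:1 H:3
Element totals:
  C: 8
  H: 17
  F: 1
  S: 1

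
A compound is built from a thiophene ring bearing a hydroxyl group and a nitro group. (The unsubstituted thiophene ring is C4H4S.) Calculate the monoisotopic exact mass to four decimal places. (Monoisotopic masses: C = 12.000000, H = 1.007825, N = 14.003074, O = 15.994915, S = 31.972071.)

Atom tally by fragment:
  thiophene ring core → C:4 H:4 S:1
  (− 2 ring H displaced by substituents)
  + OH → O:1 H:1
  + NO2 → N:1 O:2
Element totals:
  C: 4
  H: 3
  N: 1
  O: 3
  S: 1
Molecular formula: C4H3NO3S.
  M = 4(12.0) + 3(1.007825) + 14.003074 + 3(15.994915) + 31.972071
    = 48.000000 + 3.023475 + 14.003074 + 47.984745 + 31.972071 = 144.983365

144.9834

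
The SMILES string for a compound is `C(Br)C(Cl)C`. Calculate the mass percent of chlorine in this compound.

Atom tally by fragment:
  BrCH2 → C:1 H:2 Br:1
  CH(Cl) → C:1 H:1 Cl:1
  CH3 → C:1 H:3
Element totals:
  C: 3
  H: 6
  Br: 1
  Cl: 1
Molecular formula: C3H6BrCl.
Molar mass = 157.435 g/mol.
Mass from Cl: 1 × 35.45 = 35.450 g/mol.
%Cl = 35.450 / 157.435 × 100 = 22.52%.

22.52%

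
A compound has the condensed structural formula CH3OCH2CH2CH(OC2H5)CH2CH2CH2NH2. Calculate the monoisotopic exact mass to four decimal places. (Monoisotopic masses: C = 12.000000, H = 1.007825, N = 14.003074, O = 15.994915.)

Atom tally by fragment:
  CH3OCH2 → C:2 H:5 O:1
  CH2 → C:1 H:2
  CH(OC2H5) → C:3 H:6 O:1
  CH2 → C:1 H:2
  CH2 → C:1 H:2
  CH2NH2 → C:1 H:4 N:1
Element totals:
  C: 9
  H: 21
  N: 1
  O: 2
Molecular formula: C9H21NO2.
  M = 9(12.0) + 21(1.007825) + 14.003074 + 2(15.994915)
    = 108.000000 + 21.164325 + 14.003074 + 31.989830 = 175.157229

175.1572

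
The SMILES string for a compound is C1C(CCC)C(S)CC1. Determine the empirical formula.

Atom tally by fragment:
  cyclopentane ring core → C:5 H:10
  (− 2 ring H displaced by substituents)
  + CH2CH2CH3 → C:3 H:7
  + SH → S:1 H:1
Element totals:
  C: 8
  H: 16
  S: 1
Molecular formula: C8H16S.
gcd of subscripts (8, 16, 1) = 1, so the empirical formula equals the molecular formula.

C8H16S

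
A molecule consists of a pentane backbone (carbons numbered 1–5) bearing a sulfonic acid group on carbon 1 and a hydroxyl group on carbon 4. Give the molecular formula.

Atom tally by fragment:
  HO3SCH2 → C:1 H:3 S:1 O:3
  CH2 → C:1 H:2
  CH2 → C:1 H:2
  CH(OH) → C:1 H:2 O:1
  CH3 → C:1 H:3
Element totals:
  C: 5
  H: 12
  O: 4
  S: 1

C5H12O4S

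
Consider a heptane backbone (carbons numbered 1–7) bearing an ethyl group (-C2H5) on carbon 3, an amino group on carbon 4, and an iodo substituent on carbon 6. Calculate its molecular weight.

269.17 g/mol

Atom tally by fragment:
  CH3 → C:1 H:3
  CH2 → C:1 H:2
  CH(C2H5) → C:3 H:6
  CH(NH2) → C:1 H:3 N:1
  CH2 → C:1 H:2
  CH(I) → C:1 H:1 I:1
  CH3 → C:1 H:3
Element totals:
  C: 9
  H: 20
  I: 1
  N: 1
Molecular formula: C9H20IN.
  M = 9(12.011) + 20(1.008) + 126.904 + 14.007
    = 108.099 + 20.160 + 126.904 + 14.007 = 269.170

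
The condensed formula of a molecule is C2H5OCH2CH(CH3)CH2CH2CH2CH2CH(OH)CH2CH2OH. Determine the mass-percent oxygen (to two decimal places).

21.98%

Atom tally by fragment:
  C2H5OCH2 → C:3 H:7 O:1
  CH(CH3) → C:2 H:4
  CH2 → C:1 H:2
  CH2 → C:1 H:2
  CH2 → C:1 H:2
  CH2 → C:1 H:2
  CH(OH) → C:1 H:2 O:1
  CH2CH2OH → C:2 H:5 O:1
Element totals:
  C: 12
  H: 26
  O: 3
Molecular formula: C12H26O3.
Molar mass = 218.337 g/mol.
Mass from O: 3 × 15.999 = 47.997 g/mol.
%O = 47.997 / 218.337 × 100 = 21.98%.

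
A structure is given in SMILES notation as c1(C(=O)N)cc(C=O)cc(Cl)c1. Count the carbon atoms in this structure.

8

Atom tally by fragment:
  benzene ring core → C:6 H:6
  (− 3 ring H displaced by substituents)
  + CONH2 → C:1 H:2 O:1 N:1
  + CHO → C:1 H:1 O:1
  + Cl → Cl:1
Element totals:
  C: 8
  H: 6
  Cl: 1
  N: 1
  O: 2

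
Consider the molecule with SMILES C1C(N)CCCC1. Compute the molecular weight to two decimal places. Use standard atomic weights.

99.18 g/mol

Atom tally by fragment:
  cyclohexane ring core → C:6 H:12
  (− 1 ring H displaced by substituents)
  + NH2 → N:1 H:2
Element totals:
  C: 6
  H: 13
  N: 1
Molecular formula: C6H13N.
  M = 6(12.011) + 13(1.008) + 14.007
    = 72.066 + 13.104 + 14.007 = 99.177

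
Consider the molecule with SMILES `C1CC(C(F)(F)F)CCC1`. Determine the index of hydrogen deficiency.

Atom tally by fragment:
  cyclohexane ring core → C:6 H:12
  (− 1 ring H displaced by substituents)
  + CF3 → C:1 F:3
Element totals:
  C: 7
  H: 11
  F: 3
Molecular formula: C7H11F3.
DoU = (2C + 2 + N − H − X) / 2 = (2·7 + 2 + 0 − 11 − 3) / 2 = 1.

1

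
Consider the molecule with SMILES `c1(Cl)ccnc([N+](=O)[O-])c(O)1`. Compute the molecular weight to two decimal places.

Atom tally by fragment:
  pyridine ring core → C:5 H:5 N:1
  (− 3 ring H displaced by substituents)
  + Cl → Cl:1
  + NO2 → N:1 O:2
  + OH → O:1 H:1
Element totals:
  C: 5
  H: 3
  Cl: 1
  N: 2
  O: 3
Molecular formula: C5H3ClN2O3.
  M = 5(12.011) + 3(1.008) + 35.45 + 2(14.007) + 3(15.999)
    = 60.055 + 3.024 + 35.450 + 28.014 + 47.997 = 174.540

174.54 g/mol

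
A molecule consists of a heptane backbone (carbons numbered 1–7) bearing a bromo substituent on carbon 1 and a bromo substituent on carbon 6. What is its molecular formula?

C7H14Br2

Atom tally by fragment:
  BrCH2 → C:1 H:2 Br:1
  CH2 → C:1 H:2
  CH2 → C:1 H:2
  CH2 → C:1 H:2
  CH2 → C:1 H:2
  CH(Br) → C:1 H:1 Br:1
  CH3 → C:1 H:3
Element totals:
  C: 7
  H: 14
  Br: 2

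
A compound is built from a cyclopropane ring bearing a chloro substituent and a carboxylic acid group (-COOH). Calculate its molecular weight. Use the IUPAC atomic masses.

120.53 g/mol

Atom tally by fragment:
  cyclopropane ring core → C:3 H:6
  (− 2 ring H displaced by substituents)
  + Cl → Cl:1
  + COOH → C:1 H:1 O:2
Element totals:
  C: 4
  H: 5
  Cl: 1
  O: 2
Molecular formula: C4H5ClO2.
  M = 4(12.011) + 5(1.008) + 35.45 + 2(15.999)
    = 48.044 + 5.040 + 35.450 + 31.998 = 120.532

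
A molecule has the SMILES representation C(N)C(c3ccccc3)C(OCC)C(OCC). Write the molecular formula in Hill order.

C14H23NO2

Atom tally by fragment:
  H2NCH2 → C:1 H:4 N:1
  CH(C6H5) → C:7 H:6
  CH(OC2H5) → C:3 H:6 O:1
  CH2OC2H5 → C:3 H:7 O:1
Element totals:
  C: 14
  H: 23
  N: 1
  O: 2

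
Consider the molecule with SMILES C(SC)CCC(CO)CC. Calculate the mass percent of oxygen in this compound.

Atom tally by fragment:
  CH3SCH2 → C:2 H:5 S:1
  CH2 → C:1 H:2
  CH2 → C:1 H:2
  CH(CH2OH) → C:2 H:4 O:1
  CH2 → C:1 H:2
  CH3 → C:1 H:3
Element totals:
  C: 8
  H: 18
  O: 1
  S: 1
Molecular formula: C8H18OS.
Molar mass = 162.291 g/mol.
Mass from O: 1 × 15.999 = 15.999 g/mol.
%O = 15.999 / 162.291 × 100 = 9.86%.

9.86%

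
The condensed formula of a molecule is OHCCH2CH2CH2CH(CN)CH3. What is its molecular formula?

Atom tally by fragment:
  OHCCH2 → C:2 H:3 O:1
  CH2 → C:1 H:2
  CH2 → C:1 H:2
  CH(CN) → C:2 H:1 N:1
  CH3 → C:1 H:3
Element totals:
  C: 7
  H: 11
  N: 1
  O: 1

C7H11NO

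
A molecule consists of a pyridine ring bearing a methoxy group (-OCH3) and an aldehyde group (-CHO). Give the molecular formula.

C7H7NO2

Atom tally by fragment:
  pyridine ring core → C:5 H:5 N:1
  (− 2 ring H displaced by substituents)
  + OCH3 → C:1 H:3 O:1
  + CHO → C:1 H:1 O:1
Element totals:
  C: 7
  H: 7
  N: 1
  O: 2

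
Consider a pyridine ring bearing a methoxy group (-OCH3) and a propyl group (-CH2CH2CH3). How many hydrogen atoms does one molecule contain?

13

Atom tally by fragment:
  pyridine ring core → C:5 H:5 N:1
  (− 2 ring H displaced by substituents)
  + OCH3 → C:1 H:3 O:1
  + CH2CH2CH3 → C:3 H:7
Element totals:
  C: 9
  H: 13
  N: 1
  O: 1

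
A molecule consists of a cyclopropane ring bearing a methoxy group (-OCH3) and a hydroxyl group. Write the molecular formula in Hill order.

Atom tally by fragment:
  cyclopropane ring core → C:3 H:6
  (− 2 ring H displaced by substituents)
  + OCH3 → C:1 H:3 O:1
  + OH → O:1 H:1
Element totals:
  C: 4
  H: 8
  O: 2

C4H8O2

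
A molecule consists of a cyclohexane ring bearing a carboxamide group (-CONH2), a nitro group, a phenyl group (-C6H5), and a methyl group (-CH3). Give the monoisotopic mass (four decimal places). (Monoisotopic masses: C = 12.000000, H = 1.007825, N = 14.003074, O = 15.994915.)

262.1317

Atom tally by fragment:
  cyclohexane ring core → C:6 H:12
  (− 4 ring H displaced by substituents)
  + CONH2 → C:1 H:2 O:1 N:1
  + NO2 → N:1 O:2
  + C6H5 → C:6 H:5
  + CH3 → C:1 H:3
Element totals:
  C: 14
  H: 18
  N: 2
  O: 3
Molecular formula: C14H18N2O3.
  M = 14(12.0) + 18(1.007825) + 2(14.003074) + 3(15.994915)
    = 168.000000 + 18.140850 + 28.006148 + 47.984745 = 262.131743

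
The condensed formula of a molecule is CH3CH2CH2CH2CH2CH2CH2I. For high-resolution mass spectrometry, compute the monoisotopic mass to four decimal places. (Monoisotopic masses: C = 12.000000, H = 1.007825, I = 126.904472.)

226.0218

Element totals:
  C: 7
  H: 15
  I: 1
Molecular formula: C7H15I.
  M = 7(12.0) + 15(1.007825) + 126.904472
    = 84.000000 + 15.117375 + 126.904472 = 226.021847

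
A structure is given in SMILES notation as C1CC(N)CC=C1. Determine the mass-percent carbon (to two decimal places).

Atom tally by fragment:
  cyclohexene ring core → C:6 H:10
  (− 1 ring H displaced by substituents)
  + NH2 → N:1 H:2
Element totals:
  C: 6
  H: 11
  N: 1
Molecular formula: C6H11N.
Molar mass = 97.161 g/mol.
Mass from C: 6 × 12.011 = 72.066 g/mol.
%C = 72.066 / 97.161 × 100 = 74.17%.

74.17%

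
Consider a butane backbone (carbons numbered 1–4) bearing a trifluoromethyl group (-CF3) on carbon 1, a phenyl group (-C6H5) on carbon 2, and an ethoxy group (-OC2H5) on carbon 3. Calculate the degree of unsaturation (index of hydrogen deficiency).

4

Atom tally by fragment:
  F3CCH2 → C:2 H:2 F:3
  CH(C6H5) → C:7 H:6
  CH(OC2H5) → C:3 H:6 O:1
  CH3 → C:1 H:3
Element totals:
  C: 13
  H: 17
  F: 3
  O: 1
Molecular formula: C13H17F3O.
DoU = (2C + 2 + N − H − X) / 2 = (2·13 + 2 + 0 − 17 − 3) / 2 = 4.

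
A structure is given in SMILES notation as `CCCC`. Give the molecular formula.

C4H10

Atom tally by fragment:
  CH3 → C:1 H:3
  CH2 → C:1 H:2
  CH2 → C:1 H:2
  CH3 → C:1 H:3
Element totals:
  C: 4
  H: 10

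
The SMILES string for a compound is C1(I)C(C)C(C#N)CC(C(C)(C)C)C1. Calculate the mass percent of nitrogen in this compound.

4.59%

Atom tally by fragment:
  cyclohexane ring core → C:6 H:12
  (− 4 ring H displaced by substituents)
  + I → I:1
  + CH3 → C:1 H:3
  + CN → C:1 N:1
  + C(CH3)3 → C:4 H:9
Element totals:
  C: 12
  H: 20
  I: 1
  N: 1
Molecular formula: C12H20IN.
Molar mass = 305.203 g/mol.
Mass from N: 1 × 14.007 = 14.007 g/mol.
%N = 14.007 / 305.203 × 100 = 4.59%.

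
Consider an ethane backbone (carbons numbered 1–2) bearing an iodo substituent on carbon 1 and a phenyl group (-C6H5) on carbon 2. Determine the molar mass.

232.06 g/mol

Atom tally by fragment:
  ICH2 → C:1 H:2 I:1
  CH2C6H5 → C:7 H:7
Element totals:
  C: 8
  H: 9
  I: 1
Molecular formula: C8H9I.
  M = 8(12.011) + 9(1.008) + 126.904
    = 96.088 + 9.072 + 126.904 = 232.064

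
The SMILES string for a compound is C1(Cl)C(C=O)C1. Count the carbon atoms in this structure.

4

Atom tally by fragment:
  cyclopropane ring core → C:3 H:6
  (− 2 ring H displaced by substituents)
  + Cl → Cl:1
  + CHO → C:1 H:1 O:1
Element totals:
  C: 4
  H: 5
  Cl: 1
  O: 1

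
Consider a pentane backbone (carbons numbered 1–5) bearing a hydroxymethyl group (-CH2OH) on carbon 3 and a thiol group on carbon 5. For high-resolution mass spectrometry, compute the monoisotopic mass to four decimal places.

134.0765

Atom tally by fragment:
  CH3 → C:1 H:3
  CH2 → C:1 H:2
  CH(CH2OH) → C:2 H:4 O:1
  CH2 → C:1 H:2
  CH2SH → C:1 H:3 S:1
Element totals:
  C: 6
  H: 14
  O: 1
  S: 1
Molecular formula: C6H14OS.
  M = 6(12.0) + 14(1.007825) + 15.994915 + 31.972071
    = 72.000000 + 14.109550 + 15.994915 + 31.972071 = 134.076536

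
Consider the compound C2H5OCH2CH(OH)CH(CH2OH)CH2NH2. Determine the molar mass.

Atom tally by fragment:
  C2H5OCH2 → C:3 H:7 O:1
  CH(OH) → C:1 H:2 O:1
  CH(CH2OH) → C:2 H:4 O:1
  CH2NH2 → C:1 H:4 N:1
Element totals:
  C: 7
  H: 17
  N: 1
  O: 3
Molecular formula: C7H17NO3.
  M = 7(12.011) + 17(1.008) + 14.007 + 3(15.999)
    = 84.077 + 17.136 + 14.007 + 47.997 = 163.217

163.22 g/mol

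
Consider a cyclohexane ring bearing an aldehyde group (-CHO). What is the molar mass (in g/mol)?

Atom tally by fragment:
  cyclohexane ring core → C:6 H:12
  (− 1 ring H displaced by substituents)
  + CHO → C:1 H:1 O:1
Element totals:
  C: 7
  H: 12
  O: 1
Molecular formula: C7H12O.
  M = 7(12.011) + 12(1.008) + 15.999
    = 84.077 + 12.096 + 15.999 = 112.172

112.17 g/mol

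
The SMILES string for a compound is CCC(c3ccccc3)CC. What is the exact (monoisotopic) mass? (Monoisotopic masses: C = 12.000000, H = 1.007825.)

Atom tally by fragment:
  CH3 → C:1 H:3
  CH2 → C:1 H:2
  CH(C6H5) → C:7 H:6
  CH2 → C:1 H:2
  CH3 → C:1 H:3
Element totals:
  C: 11
  H: 16
Molecular formula: C11H16.
  M = 11(12.0) + 16(1.007825)
    = 132.000000 + 16.125200 = 148.125200

148.1252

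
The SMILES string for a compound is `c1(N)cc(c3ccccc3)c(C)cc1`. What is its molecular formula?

C13H13N

Atom tally by fragment:
  benzene ring core → C:6 H:6
  (− 3 ring H displaced by substituents)
  + NH2 → N:1 H:2
  + C6H5 → C:6 H:5
  + CH3 → C:1 H:3
Element totals:
  C: 13
  H: 13
  N: 1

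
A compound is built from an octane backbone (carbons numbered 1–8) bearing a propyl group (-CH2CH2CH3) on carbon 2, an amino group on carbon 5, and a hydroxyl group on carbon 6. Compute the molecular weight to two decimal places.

Atom tally by fragment:
  CH3 → C:1 H:3
  CH(CH2CH2CH3) → C:4 H:8
  CH2 → C:1 H:2
  CH2 → C:1 H:2
  CH(NH2) → C:1 H:3 N:1
  CH(OH) → C:1 H:2 O:1
  CH2 → C:1 H:2
  CH3 → C:1 H:3
Element totals:
  C: 11
  H: 25
  N: 1
  O: 1
Molecular formula: C11H25NO.
  M = 11(12.011) + 25(1.008) + 14.007 + 15.999
    = 132.121 + 25.200 + 14.007 + 15.999 = 187.327

187.33 g/mol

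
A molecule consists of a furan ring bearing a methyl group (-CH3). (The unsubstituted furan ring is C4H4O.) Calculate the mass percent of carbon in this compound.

73.15%

Atom tally by fragment:
  furan ring core → C:4 H:4 O:1
  (− 1 ring H displaced by substituents)
  + CH3 → C:1 H:3
Element totals:
  C: 5
  H: 6
  O: 1
Molecular formula: C5H6O.
Molar mass = 82.102 g/mol.
Mass from C: 5 × 12.011 = 60.055 g/mol.
%C = 60.055 / 82.102 × 100 = 73.15%.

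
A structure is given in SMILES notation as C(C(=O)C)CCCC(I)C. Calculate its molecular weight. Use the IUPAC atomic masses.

254.11 g/mol

Atom tally by fragment:
  CH3COCH2 → C:3 H:5 O:1
  CH2 → C:1 H:2
  CH2 → C:1 H:2
  CH2 → C:1 H:2
  CH(I) → C:1 H:1 I:1
  CH3 → C:1 H:3
Element totals:
  C: 8
  H: 15
  I: 1
  O: 1
Molecular formula: C8H15IO.
  M = 8(12.011) + 15(1.008) + 126.904 + 15.999
    = 96.088 + 15.120 + 126.904 + 15.999 = 254.111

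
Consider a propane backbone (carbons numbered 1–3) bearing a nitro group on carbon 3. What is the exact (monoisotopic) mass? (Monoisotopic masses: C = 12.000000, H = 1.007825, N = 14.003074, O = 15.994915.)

Atom tally by fragment:
  CH3 → C:1 H:3
  CH2 → C:1 H:2
  CH2NO2 → C:1 H:2 N:1 O:2
Element totals:
  C: 3
  H: 7
  N: 1
  O: 2
Molecular formula: C3H7NO2.
  M = 3(12.0) + 7(1.007825) + 14.003074 + 2(15.994915)
    = 36.000000 + 7.054775 + 14.003074 + 31.989830 = 89.047679

89.0477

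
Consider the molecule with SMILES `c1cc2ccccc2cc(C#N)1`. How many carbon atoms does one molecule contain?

Atom tally by fragment:
  naphthalene ring system core → C:10 H:8
  (− 1 ring H displaced by substituents)
  + CN → C:1 N:1
Element totals:
  C: 11
  H: 7
  N: 1

11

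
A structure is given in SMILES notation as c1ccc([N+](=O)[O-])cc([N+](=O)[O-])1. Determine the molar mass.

168.11 g/mol

Atom tally by fragment:
  benzene ring core → C:6 H:6
  (− 2 ring H displaced by substituents)
  + NO2 → N:1 O:2
  + NO2 → N:1 O:2
Element totals:
  C: 6
  H: 4
  N: 2
  O: 4
Molecular formula: C6H4N2O4.
  M = 6(12.011) + 4(1.008) + 2(14.007) + 4(15.999)
    = 72.066 + 4.032 + 28.014 + 63.996 = 168.108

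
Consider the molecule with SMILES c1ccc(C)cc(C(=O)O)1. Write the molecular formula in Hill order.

C8H8O2

Atom tally by fragment:
  benzene ring core → C:6 H:6
  (− 2 ring H displaced by substituents)
  + CH3 → C:1 H:3
  + COOH → C:1 H:1 O:2
Element totals:
  C: 8
  H: 8
  O: 2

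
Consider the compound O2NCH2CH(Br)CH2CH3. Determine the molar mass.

182.02 g/mol

Atom tally by fragment:
  O2NCH2 → C:1 H:2 N:1 O:2
  CH(Br) → C:1 H:1 Br:1
  CH2 → C:1 H:2
  CH3 → C:1 H:3
Element totals:
  C: 4
  H: 8
  Br: 1
  N: 1
  O: 2
Molecular formula: C4H8BrNO2.
  M = 4(12.011) + 8(1.008) + 79.904 + 14.007 + 2(15.999)
    = 48.044 + 8.064 + 79.904 + 14.007 + 31.998 = 182.017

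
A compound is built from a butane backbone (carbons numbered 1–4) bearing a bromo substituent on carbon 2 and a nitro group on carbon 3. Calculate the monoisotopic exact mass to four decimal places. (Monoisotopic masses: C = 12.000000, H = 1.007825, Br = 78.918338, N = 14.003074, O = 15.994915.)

Atom tally by fragment:
  CH3 → C:1 H:3
  CH(Br) → C:1 H:1 Br:1
  CH(NO2) → C:1 H:1 N:1 O:2
  CH3 → C:1 H:3
Element totals:
  C: 4
  H: 8
  Br: 1
  N: 1
  O: 2
Molecular formula: C4H8BrNO2.
  M = 4(12.0) + 8(1.007825) + 78.918338 + 14.003074 + 2(15.994915)
    = 48.000000 + 8.062600 + 78.918338 + 14.003074 + 31.989830 = 180.973842

180.9738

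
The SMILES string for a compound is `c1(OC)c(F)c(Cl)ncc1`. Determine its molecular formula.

Atom tally by fragment:
  pyridine ring core → C:5 H:5 N:1
  (− 3 ring H displaced by substituents)
  + OCH3 → C:1 H:3 O:1
  + F → F:1
  + Cl → Cl:1
Element totals:
  C: 6
  H: 5
  Cl: 1
  F: 1
  N: 1
  O: 1

C6H5ClFNO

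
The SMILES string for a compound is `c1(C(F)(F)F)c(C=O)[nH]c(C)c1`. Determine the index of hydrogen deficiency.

Atom tally by fragment:
  pyrrole ring core → C:4 H:5 N:1
  (− 3 ring H displaced by substituents)
  + CF3 → C:1 F:3
  + CHO → C:1 H:1 O:1
  + CH3 → C:1 H:3
Element totals:
  C: 7
  H: 6
  F: 3
  N: 1
  O: 1
Molecular formula: C7H6F3NO.
DoU = (2C + 2 + N − H − X) / 2 = (2·7 + 2 + 1 − 6 − 3) / 2 = 4.

4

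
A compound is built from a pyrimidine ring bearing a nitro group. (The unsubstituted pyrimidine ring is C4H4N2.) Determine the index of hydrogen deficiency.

Atom tally by fragment:
  pyrimidine ring core → C:4 H:4 N:2
  (− 1 ring H displaced by substituents)
  + NO2 → N:1 O:2
Element totals:
  C: 4
  H: 3
  N: 3
  O: 2
Molecular formula: C4H3N3O2.
DoU = (2C + 2 + N − H − X) / 2 = (2·4 + 2 + 3 − 3 − 0) / 2 = 5.

5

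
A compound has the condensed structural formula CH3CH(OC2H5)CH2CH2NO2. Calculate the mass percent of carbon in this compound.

48.97%

Element totals:
  C: 6
  H: 13
  N: 1
  O: 3
Molecular formula: C6H13NO3.
Molar mass = 147.174 g/mol.
Mass from C: 6 × 12.011 = 72.066 g/mol.
%C = 72.066 / 147.174 × 100 = 48.97%.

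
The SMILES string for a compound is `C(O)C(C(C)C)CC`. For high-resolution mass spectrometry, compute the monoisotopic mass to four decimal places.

Atom tally by fragment:
  HOCH2 → C:1 H:3 O:1
  CH(CH(CH3)2) → C:4 H:8
  CH2 → C:1 H:2
  CH3 → C:1 H:3
Element totals:
  C: 7
  H: 16
  O: 1
Molecular formula: C7H16O.
  M = 7(12.0) + 16(1.007825) + 15.994915
    = 84.000000 + 16.125200 + 15.994915 = 116.120115

116.1201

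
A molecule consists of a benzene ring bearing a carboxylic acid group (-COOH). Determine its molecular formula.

Atom tally by fragment:
  benzene ring core → C:6 H:6
  (− 1 ring H displaced by substituents)
  + COOH → C:1 H:1 O:2
Element totals:
  C: 7
  H: 6
  O: 2

C7H6O2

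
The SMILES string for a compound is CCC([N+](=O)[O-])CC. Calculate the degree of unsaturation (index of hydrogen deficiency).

1

Atom tally by fragment:
  CH3 → C:1 H:3
  CH2 → C:1 H:2
  CH(NO2) → C:1 H:1 N:1 O:2
  CH2 → C:1 H:2
  CH3 → C:1 H:3
Element totals:
  C: 5
  H: 11
  N: 1
  O: 2
Molecular formula: C5H11NO2.
DoU = (2C + 2 + N − H − X) / 2 = (2·5 + 2 + 1 − 11 − 0) / 2 = 1.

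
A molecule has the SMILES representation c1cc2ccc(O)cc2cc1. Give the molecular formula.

Atom tally by fragment:
  naphthalene ring system core → C:10 H:8
  (− 1 ring H displaced by substituents)
  + OH → O:1 H:1
Element totals:
  C: 10
  H: 8
  O: 1

C10H8O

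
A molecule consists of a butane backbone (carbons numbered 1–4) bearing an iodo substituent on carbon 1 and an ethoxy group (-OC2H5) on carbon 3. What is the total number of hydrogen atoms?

13

Atom tally by fragment:
  ICH2 → C:1 H:2 I:1
  CH2 → C:1 H:2
  CH(OC2H5) → C:3 H:6 O:1
  CH3 → C:1 H:3
Element totals:
  C: 6
  H: 13
  I: 1
  O: 1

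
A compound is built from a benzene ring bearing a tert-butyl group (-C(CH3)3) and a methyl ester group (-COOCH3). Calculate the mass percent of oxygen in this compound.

16.64%

Atom tally by fragment:
  benzene ring core → C:6 H:6
  (− 2 ring H displaced by substituents)
  + C(CH3)3 → C:4 H:9
  + COOCH3 → C:2 H:3 O:2
Element totals:
  C: 12
  H: 16
  O: 2
Molecular formula: C12H16O2.
Molar mass = 192.258 g/mol.
Mass from O: 2 × 15.999 = 31.998 g/mol.
%O = 31.998 / 192.258 × 100 = 16.64%.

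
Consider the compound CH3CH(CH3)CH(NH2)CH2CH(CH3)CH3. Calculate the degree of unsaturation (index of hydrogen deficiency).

0

Atom tally by fragment:
  CH3 → C:1 H:3
  CH(CH3) → C:2 H:4
  CH(NH2) → C:1 H:3 N:1
  CH2 → C:1 H:2
  CH(CH3) → C:2 H:4
  CH3 → C:1 H:3
Element totals:
  C: 8
  H: 19
  N: 1
Molecular formula: C8H19N.
DoU = (2C + 2 + N − H − X) / 2 = (2·8 + 2 + 1 − 19 − 0) / 2 = 0.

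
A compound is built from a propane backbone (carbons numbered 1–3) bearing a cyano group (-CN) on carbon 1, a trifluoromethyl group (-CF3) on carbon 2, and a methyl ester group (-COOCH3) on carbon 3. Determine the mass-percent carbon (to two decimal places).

Atom tally by fragment:
  NCCH2 → C:2 H:2 N:1
  CH(CF3) → C:2 H:1 F:3
  CH2COOCH3 → C:3 H:5 O:2
Element totals:
  C: 7
  H: 8
  F: 3
  N: 1
  O: 2
Molecular formula: C7H8F3NO2.
Molar mass = 195.140 g/mol.
Mass from C: 7 × 12.011 = 84.077 g/mol.
%C = 84.077 / 195.140 × 100 = 43.09%.

43.09%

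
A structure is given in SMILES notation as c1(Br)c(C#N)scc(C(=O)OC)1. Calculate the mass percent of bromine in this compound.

32.47%

Atom tally by fragment:
  thiophene ring core → C:4 H:4 S:1
  (− 3 ring H displaced by substituents)
  + Br → Br:1
  + CN → C:1 N:1
  + COOCH3 → C:2 H:3 O:2
Element totals:
  C: 7
  H: 4
  Br: 1
  N: 1
  O: 2
  S: 1
Molecular formula: C7H4BrNO2S.
Molar mass = 246.078 g/mol.
Mass from Br: 1 × 79.904 = 79.904 g/mol.
%Br = 79.904 / 246.078 × 100 = 32.47%.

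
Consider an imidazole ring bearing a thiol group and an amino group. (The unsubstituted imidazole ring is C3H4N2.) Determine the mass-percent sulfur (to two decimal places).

27.84%

Atom tally by fragment:
  imidazole ring core → C:3 H:4 N:2
  (− 2 ring H displaced by substituents)
  + SH → S:1 H:1
  + NH2 → N:1 H:2
Element totals:
  C: 3
  H: 5
  N: 3
  S: 1
Molecular formula: C3H5N3S.
Molar mass = 115.154 g/mol.
Mass from S: 1 × 32.06 = 32.060 g/mol.
%S = 32.060 / 115.154 × 100 = 27.84%.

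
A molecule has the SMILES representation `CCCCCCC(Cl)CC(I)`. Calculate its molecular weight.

Atom tally by fragment:
  CH3 → C:1 H:3
  CH2 → C:1 H:2
  CH2 → C:1 H:2
  CH2 → C:1 H:2
  CH2 → C:1 H:2
  CH2 → C:1 H:2
  CH(Cl) → C:1 H:1 Cl:1
  CH2 → C:1 H:2
  CH2I → C:1 H:2 I:1
Element totals:
  C: 9
  H: 18
  Cl: 1
  I: 1
Molecular formula: C9H18ClI.
  M = 9(12.011) + 18(1.008) + 35.45 + 126.904
    = 108.099 + 18.144 + 35.450 + 126.904 = 288.597

288.60 g/mol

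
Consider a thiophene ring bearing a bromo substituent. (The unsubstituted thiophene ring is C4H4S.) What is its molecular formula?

Atom tally by fragment:
  thiophene ring core → C:4 H:4 S:1
  (− 1 ring H displaced by substituents)
  + Br → Br:1
Element totals:
  C: 4
  H: 3
  Br: 1
  S: 1

C4H3BrS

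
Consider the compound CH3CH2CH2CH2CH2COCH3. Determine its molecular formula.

C7H14O

Atom tally by fragment:
  CH3 → C:1 H:3
  CH2 → C:1 H:2
  CH2 → C:1 H:2
  CH2 → C:1 H:2
  CH2COCH3 → C:3 H:5 O:1
Element totals:
  C: 7
  H: 14
  O: 1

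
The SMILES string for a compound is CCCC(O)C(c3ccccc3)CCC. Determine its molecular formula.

C14H22O

Atom tally by fragment:
  CH3 → C:1 H:3
  CH2 → C:1 H:2
  CH2 → C:1 H:2
  CH(OH) → C:1 H:2 O:1
  CH(C6H5) → C:7 H:6
  CH2 → C:1 H:2
  CH2 → C:1 H:2
  CH3 → C:1 H:3
Element totals:
  C: 14
  H: 22
  O: 1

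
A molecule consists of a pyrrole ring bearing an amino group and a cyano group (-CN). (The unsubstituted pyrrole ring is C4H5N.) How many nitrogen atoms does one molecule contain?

3

Atom tally by fragment:
  pyrrole ring core → C:4 H:5 N:1
  (− 2 ring H displaced by substituents)
  + NH2 → N:1 H:2
  + CN → C:1 N:1
Element totals:
  C: 5
  H: 5
  N: 3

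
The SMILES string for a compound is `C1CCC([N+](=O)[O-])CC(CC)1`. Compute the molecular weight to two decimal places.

157.21 g/mol

Atom tally by fragment:
  cyclohexane ring core → C:6 H:12
  (− 2 ring H displaced by substituents)
  + NO2 → N:1 O:2
  + C2H5 → C:2 H:5
Element totals:
  C: 8
  H: 15
  N: 1
  O: 2
Molecular formula: C8H15NO2.
  M = 8(12.011) + 15(1.008) + 14.007 + 2(15.999)
    = 96.088 + 15.120 + 14.007 + 31.998 = 157.213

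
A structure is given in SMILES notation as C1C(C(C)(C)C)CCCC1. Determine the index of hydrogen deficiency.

Atom tally by fragment:
  cyclohexane ring core → C:6 H:12
  (− 1 ring H displaced by substituents)
  + C(CH3)3 → C:4 H:9
Element totals:
  C: 10
  H: 20
Molecular formula: C10H20.
DoU = (2C + 2 + N − H − X) / 2 = (2·10 + 2 + 0 − 20 − 0) / 2 = 1.

1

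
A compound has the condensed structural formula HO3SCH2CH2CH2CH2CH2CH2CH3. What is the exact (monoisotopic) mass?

Atom tally by fragment:
  HO3SCH2 → C:1 H:3 S:1 O:3
  CH2 → C:1 H:2
  CH2 → C:1 H:2
  CH2 → C:1 H:2
  CH2 → C:1 H:2
  CH2 → C:1 H:2
  CH3 → C:1 H:3
Element totals:
  C: 7
  H: 16
  O: 3
  S: 1
Molecular formula: C7H16O3S.
  M = 7(12.0) + 16(1.007825) + 3(15.994915) + 31.972071
    = 84.000000 + 16.125200 + 47.984745 + 31.972071 = 180.082016

180.0820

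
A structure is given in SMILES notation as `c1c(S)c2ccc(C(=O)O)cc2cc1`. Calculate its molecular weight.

204.24 g/mol

Atom tally by fragment:
  naphthalene ring system core → C:10 H:8
  (− 2 ring H displaced by substituents)
  + SH → S:1 H:1
  + COOH → C:1 H:1 O:2
Element totals:
  C: 11
  H: 8
  O: 2
  S: 1
Molecular formula: C11H8O2S.
  M = 11(12.011) + 8(1.008) + 2(15.999) + 32.06
    = 132.121 + 8.064 + 31.998 + 32.060 = 204.243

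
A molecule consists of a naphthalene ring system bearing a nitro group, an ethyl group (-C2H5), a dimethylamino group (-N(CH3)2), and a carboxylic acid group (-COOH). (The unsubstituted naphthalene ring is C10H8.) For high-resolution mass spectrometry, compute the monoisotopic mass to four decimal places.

288.1110

Atom tally by fragment:
  naphthalene ring system core → C:10 H:8
  (− 4 ring H displaced by substituents)
  + NO2 → N:1 O:2
  + C2H5 → C:2 H:5
  + N(CH3)2 → N:1 C:2 H:6
  + COOH → C:1 H:1 O:2
Element totals:
  C: 15
  H: 16
  N: 2
  O: 4
Molecular formula: C15H16N2O4.
  M = 15(12.0) + 16(1.007825) + 2(14.003074) + 4(15.994915)
    = 180.000000 + 16.125200 + 28.006148 + 63.979660 = 288.111008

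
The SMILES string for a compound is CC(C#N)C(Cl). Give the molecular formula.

Atom tally by fragment:
  CH3 → C:1 H:3
  CH(CN) → C:2 H:1 N:1
  CH2Cl → C:1 H:2 Cl:1
Element totals:
  C: 4
  H: 6
  Cl: 1
  N: 1

C4H6ClN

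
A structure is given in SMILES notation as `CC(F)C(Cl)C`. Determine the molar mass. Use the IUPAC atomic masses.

Atom tally by fragment:
  CH3 → C:1 H:3
  CH(F) → C:1 H:1 F:1
  CH(Cl) → C:1 H:1 Cl:1
  CH3 → C:1 H:3
Element totals:
  C: 4
  H: 8
  Cl: 1
  F: 1
Molecular formula: C4H8ClF.
  M = 4(12.011) + 8(1.008) + 35.45 + 18.998
    = 48.044 + 8.064 + 35.450 + 18.998 = 110.556

110.56 g/mol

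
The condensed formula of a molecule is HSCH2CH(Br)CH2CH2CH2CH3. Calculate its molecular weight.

197.13 g/mol

Atom tally by fragment:
  HSCH2 → C:1 H:3 S:1
  CH(Br) → C:1 H:1 Br:1
  CH2 → C:1 H:2
  CH2 → C:1 H:2
  CH2 → C:1 H:2
  CH3 → C:1 H:3
Element totals:
  C: 6
  H: 13
  Br: 1
  S: 1
Molecular formula: C6H13BrS.
  M = 6(12.011) + 13(1.008) + 79.904 + 32.06
    = 72.066 + 13.104 + 79.904 + 32.060 = 197.134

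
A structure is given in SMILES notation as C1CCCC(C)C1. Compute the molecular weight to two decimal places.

Atom tally by fragment:
  cyclohexane ring core → C:6 H:12
  (− 1 ring H displaced by substituents)
  + CH3 → C:1 H:3
Element totals:
  C: 7
  H: 14
Molecular formula: C7H14.
  M = 7(12.011) + 14(1.008)
    = 84.077 + 14.112 = 98.189

98.19 g/mol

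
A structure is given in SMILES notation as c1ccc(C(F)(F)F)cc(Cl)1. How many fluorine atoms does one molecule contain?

3

Atom tally by fragment:
  benzene ring core → C:6 H:6
  (− 2 ring H displaced by substituents)
  + CF3 → C:1 F:3
  + Cl → Cl:1
Element totals:
  C: 7
  H: 4
  Cl: 1
  F: 3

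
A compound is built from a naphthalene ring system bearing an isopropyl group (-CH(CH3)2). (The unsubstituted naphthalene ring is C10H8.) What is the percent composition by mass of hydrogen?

8.29%

Atom tally by fragment:
  naphthalene ring system core → C:10 H:8
  (− 1 ring H displaced by substituents)
  + CH(CH3)2 → C:3 H:7
Element totals:
  C: 13
  H: 14
Molecular formula: C13H14.
Molar mass = 170.255 g/mol.
Mass from H: 14 × 1.008 = 14.112 g/mol.
%H = 14.112 / 170.255 × 100 = 8.29%.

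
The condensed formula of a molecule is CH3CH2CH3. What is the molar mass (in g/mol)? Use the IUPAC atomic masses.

44.10 g/mol

Atom tally by fragment:
  CH3 → C:1 H:3
  CH2 → C:1 H:2
  CH3 → C:1 H:3
Element totals:
  C: 3
  H: 8
Molecular formula: C3H8.
  M = 3(12.011) + 8(1.008)
    = 36.033 + 8.064 = 44.097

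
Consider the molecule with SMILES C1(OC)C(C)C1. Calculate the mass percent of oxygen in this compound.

Atom tally by fragment:
  cyclopropane ring core → C:3 H:6
  (− 2 ring H displaced by substituents)
  + OCH3 → C:1 H:3 O:1
  + CH3 → C:1 H:3
Element totals:
  C: 5
  H: 10
  O: 1
Molecular formula: C5H10O.
Molar mass = 86.134 g/mol.
Mass from O: 1 × 15.999 = 15.999 g/mol.
%O = 15.999 / 86.134 × 100 = 18.57%.

18.57%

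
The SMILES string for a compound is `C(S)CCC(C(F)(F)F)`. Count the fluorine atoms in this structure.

Atom tally by fragment:
  HSCH2 → C:1 H:3 S:1
  CH2 → C:1 H:2
  CH2 → C:1 H:2
  CH2CF3 → C:2 H:2 F:3
Element totals:
  C: 5
  H: 9
  F: 3
  S: 1

3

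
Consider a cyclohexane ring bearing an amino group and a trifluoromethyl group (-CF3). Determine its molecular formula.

Atom tally by fragment:
  cyclohexane ring core → C:6 H:12
  (− 2 ring H displaced by substituents)
  + NH2 → N:1 H:2
  + CF3 → C:1 F:3
Element totals:
  C: 7
  H: 12
  F: 3
  N: 1

C7H12F3N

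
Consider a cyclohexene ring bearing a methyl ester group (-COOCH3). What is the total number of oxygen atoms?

2

Atom tally by fragment:
  cyclohexene ring core → C:6 H:10
  (− 1 ring H displaced by substituents)
  + COOCH3 → C:2 H:3 O:2
Element totals:
  C: 8
  H: 12
  O: 2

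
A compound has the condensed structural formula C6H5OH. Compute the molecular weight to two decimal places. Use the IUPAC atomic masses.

94.11 g/mol

Atom tally by fragment:
  benzene ring core → C:6 H:6
  (− 1 ring H displaced by substituents)
  + OH → O:1 H:1
Element totals:
  C: 6
  H: 6
  O: 1
Molecular formula: C6H6O.
  M = 6(12.011) + 6(1.008) + 15.999
    = 72.066 + 6.048 + 15.999 = 94.113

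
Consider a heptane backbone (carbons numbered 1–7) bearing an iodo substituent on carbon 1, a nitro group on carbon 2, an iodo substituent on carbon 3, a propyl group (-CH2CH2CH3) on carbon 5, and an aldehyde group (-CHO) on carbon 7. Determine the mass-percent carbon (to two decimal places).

Atom tally by fragment:
  ICH2 → C:1 H:2 I:1
  CH(NO2) → C:1 H:1 N:1 O:2
  CH(I) → C:1 H:1 I:1
  CH2 → C:1 H:2
  CH(CH2CH2CH3) → C:4 H:8
  CH2 → C:1 H:2
  CH2CHO → C:2 H:3 O:1
Element totals:
  C: 11
  H: 19
  I: 2
  N: 1
  O: 3
Molecular formula: C11H19I2NO3.
Molar mass = 467.085 g/mol.
Mass from C: 11 × 12.011 = 132.121 g/mol.
%C = 132.121 / 467.085 × 100 = 28.29%.

28.29%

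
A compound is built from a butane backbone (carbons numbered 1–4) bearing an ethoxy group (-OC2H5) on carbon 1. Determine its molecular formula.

C6H14O

Atom tally by fragment:
  C2H5OCH2 → C:3 H:7 O:1
  CH2 → C:1 H:2
  CH2 → C:1 H:2
  CH3 → C:1 H:3
Element totals:
  C: 6
  H: 14
  O: 1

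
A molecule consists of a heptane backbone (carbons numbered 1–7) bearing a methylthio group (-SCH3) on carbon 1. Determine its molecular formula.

C8H18S

Atom tally by fragment:
  CH3SCH2 → C:2 H:5 S:1
  CH2 → C:1 H:2
  CH2 → C:1 H:2
  CH2 → C:1 H:2
  CH2 → C:1 H:2
  CH2 → C:1 H:2
  CH3 → C:1 H:3
Element totals:
  C: 8
  H: 18
  S: 1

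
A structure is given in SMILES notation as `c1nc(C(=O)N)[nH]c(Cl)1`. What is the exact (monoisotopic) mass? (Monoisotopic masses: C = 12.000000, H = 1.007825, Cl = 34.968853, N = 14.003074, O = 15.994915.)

145.0043

Atom tally by fragment:
  imidazole ring core → C:3 H:4 N:2
  (− 2 ring H displaced by substituents)
  + CONH2 → C:1 H:2 O:1 N:1
  + Cl → Cl:1
Element totals:
  C: 4
  H: 4
  Cl: 1
  N: 3
  O: 1
Molecular formula: C4H4ClN3O.
  M = 4(12.0) + 4(1.007825) + 34.968853 + 3(14.003074) + 15.994915
    = 48.000000 + 4.031300 + 34.968853 + 42.009222 + 15.994915 = 145.004290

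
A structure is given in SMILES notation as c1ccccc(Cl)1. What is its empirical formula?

Atom tally by fragment:
  benzene ring core → C:6 H:6
  (− 1 ring H displaced by substituents)
  + Cl → Cl:1
Element totals:
  C: 6
  H: 5
  Cl: 1
Molecular formula: C6H5Cl.
gcd of subscripts (6, 1, 5) = 1, so the empirical formula equals the molecular formula.

C6H5Cl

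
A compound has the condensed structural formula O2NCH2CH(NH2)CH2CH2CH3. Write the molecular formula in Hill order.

C5H12N2O2

Atom tally by fragment:
  O2NCH2 → C:1 H:2 N:1 O:2
  CH(NH2) → C:1 H:3 N:1
  CH2 → C:1 H:2
  CH2 → C:1 H:2
  CH3 → C:1 H:3
Element totals:
  C: 5
  H: 12
  N: 2
  O: 2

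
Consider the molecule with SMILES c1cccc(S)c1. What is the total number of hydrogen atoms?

6

Atom tally by fragment:
  benzene ring core → C:6 H:6
  (− 1 ring H displaced by substituents)
  + SH → S:1 H:1
Element totals:
  C: 6
  H: 6
  S: 1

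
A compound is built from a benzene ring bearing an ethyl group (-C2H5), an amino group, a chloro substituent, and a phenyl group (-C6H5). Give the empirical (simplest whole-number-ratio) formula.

C14H14ClN

Atom tally by fragment:
  benzene ring core → C:6 H:6
  (− 4 ring H displaced by substituents)
  + C2H5 → C:2 H:5
  + NH2 → N:1 H:2
  + Cl → Cl:1
  + C6H5 → C:6 H:5
Element totals:
  C: 14
  H: 14
  Cl: 1
  N: 1
Molecular formula: C14H14ClN.
gcd of subscripts (14, 1, 14, 1) = 1, so the empirical formula equals the molecular formula.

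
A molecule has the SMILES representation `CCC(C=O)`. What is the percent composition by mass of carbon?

Atom tally by fragment:
  CH3 → C:1 H:3
  CH2 → C:1 H:2
  CH2CHO → C:2 H:3 O:1
Element totals:
  C: 4
  H: 8
  O: 1
Molecular formula: C4H8O.
Molar mass = 72.107 g/mol.
Mass from C: 4 × 12.011 = 48.044 g/mol.
%C = 48.044 / 72.107 × 100 = 66.63%.

66.63%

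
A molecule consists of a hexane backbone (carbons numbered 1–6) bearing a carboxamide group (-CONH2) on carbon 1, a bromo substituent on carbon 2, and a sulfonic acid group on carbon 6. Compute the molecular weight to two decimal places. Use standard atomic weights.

288.16 g/mol

Atom tally by fragment:
  H2NOCCH2 → C:2 H:4 O:1 N:1
  CH(Br) → C:1 H:1 Br:1
  CH2 → C:1 H:2
  CH2 → C:1 H:2
  CH2 → C:1 H:2
  CH2SO3H → C:1 H:3 S:1 O:3
Element totals:
  C: 7
  H: 14
  Br: 1
  N: 1
  O: 4
  S: 1
Molecular formula: C7H14BrNO4S.
  M = 7(12.011) + 14(1.008) + 79.904 + 14.007 + 4(15.999) + 32.06
    = 84.077 + 14.112 + 79.904 + 14.007 + 63.996 + 32.060 = 288.156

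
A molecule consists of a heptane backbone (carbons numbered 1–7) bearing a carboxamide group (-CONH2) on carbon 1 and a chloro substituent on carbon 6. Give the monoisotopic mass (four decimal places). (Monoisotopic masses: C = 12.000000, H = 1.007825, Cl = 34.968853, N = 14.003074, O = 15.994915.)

Atom tally by fragment:
  H2NOCCH2 → C:2 H:4 O:1 N:1
  CH2 → C:1 H:2
  CH2 → C:1 H:2
  CH2 → C:1 H:2
  CH2 → C:1 H:2
  CH(Cl) → C:1 H:1 Cl:1
  CH3 → C:1 H:3
Element totals:
  C: 8
  H: 16
  Cl: 1
  N: 1
  O: 1
Molecular formula: C8H16ClNO.
  M = 8(12.0) + 16(1.007825) + 34.968853 + 14.003074 + 15.994915
    = 96.000000 + 16.125200 + 34.968853 + 14.003074 + 15.994915 = 177.092042

177.0920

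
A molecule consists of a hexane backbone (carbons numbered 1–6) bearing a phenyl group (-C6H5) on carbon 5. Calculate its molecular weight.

162.28 g/mol

Atom tally by fragment:
  CH3 → C:1 H:3
  CH2 → C:1 H:2
  CH2 → C:1 H:2
  CH2 → C:1 H:2
  CH(C6H5) → C:7 H:6
  CH3 → C:1 H:3
Element totals:
  C: 12
  H: 18
Molecular formula: C12H18.
  M = 12(12.011) + 18(1.008)
    = 144.132 + 18.144 = 162.276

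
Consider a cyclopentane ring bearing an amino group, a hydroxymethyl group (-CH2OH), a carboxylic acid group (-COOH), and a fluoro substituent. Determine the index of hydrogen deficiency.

2

Atom tally by fragment:
  cyclopentane ring core → C:5 H:10
  (− 4 ring H displaced by substituents)
  + NH2 → N:1 H:2
  + CH2OH → C:1 H:3 O:1
  + COOH → C:1 H:1 O:2
  + F → F:1
Element totals:
  C: 7
  H: 12
  F: 1
  N: 1
  O: 3
Molecular formula: C7H12FNO3.
DoU = (2C + 2 + N − H − X) / 2 = (2·7 + 2 + 1 − 12 − 1) / 2 = 2.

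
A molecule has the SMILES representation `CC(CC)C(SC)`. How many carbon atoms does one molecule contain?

6

Atom tally by fragment:
  CH3 → C:1 H:3
  CH(C2H5) → C:3 H:6
  CH2SCH3 → C:2 H:5 S:1
Element totals:
  C: 6
  H: 14
  S: 1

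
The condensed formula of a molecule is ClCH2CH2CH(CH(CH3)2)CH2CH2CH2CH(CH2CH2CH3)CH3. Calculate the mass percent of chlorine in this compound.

Atom tally by fragment:
  ClCH2 → C:1 H:2 Cl:1
  CH2 → C:1 H:2
  CH(CH(CH3)2) → C:4 H:8
  CH2 → C:1 H:2
  CH2 → C:1 H:2
  CH2 → C:1 H:2
  CH(CH2CH2CH3) → C:4 H:8
  CH3 → C:1 H:3
Element totals:
  C: 14
  H: 29
  Cl: 1
Molecular formula: C14H29Cl.
Molar mass = 232.836 g/mol.
Mass from Cl: 1 × 35.45 = 35.450 g/mol.
%Cl = 35.450 / 232.836 × 100 = 15.23%.

15.23%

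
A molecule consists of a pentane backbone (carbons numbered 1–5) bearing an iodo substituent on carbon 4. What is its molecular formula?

C5H11I

Atom tally by fragment:
  CH3 → C:1 H:3
  CH2 → C:1 H:2
  CH2 → C:1 H:2
  CH(I) → C:1 H:1 I:1
  CH3 → C:1 H:3
Element totals:
  C: 5
  H: 11
  I: 1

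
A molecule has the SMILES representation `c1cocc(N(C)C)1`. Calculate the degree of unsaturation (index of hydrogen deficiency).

Atom tally by fragment:
  furan ring core → C:4 H:4 O:1
  (− 1 ring H displaced by substituents)
  + N(CH3)2 → N:1 C:2 H:6
Element totals:
  C: 6
  H: 9
  N: 1
  O: 1
Molecular formula: C6H9NO.
DoU = (2C + 2 + N − H − X) / 2 = (2·6 + 2 + 1 − 9 − 0) / 2 = 3.

3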